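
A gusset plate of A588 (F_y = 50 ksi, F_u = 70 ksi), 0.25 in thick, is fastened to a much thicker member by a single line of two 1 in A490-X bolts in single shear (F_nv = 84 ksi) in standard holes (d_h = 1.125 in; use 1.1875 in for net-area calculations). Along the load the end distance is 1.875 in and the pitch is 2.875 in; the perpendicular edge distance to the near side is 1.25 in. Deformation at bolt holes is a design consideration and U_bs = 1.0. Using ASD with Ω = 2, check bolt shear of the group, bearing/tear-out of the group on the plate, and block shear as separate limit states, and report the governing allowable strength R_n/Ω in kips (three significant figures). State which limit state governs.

Bolt shear: A_b = π·1²/4 = 0.7854 in²; R_n = 84 × 0.7854 × 2 × 1 = 131.9 kips → 131.9 / 2 = 66 kips.
Bearing: edge l_c = 1.312, r_n = 27.56 kips; interior l_c = 1.75, r_n = 36.75 kips; R_n = 27.56 + 1·36.75 = 64.31 kips → 32.2 kips.
Block shear: A_gv = 1.188, A_nv = 0.7422, A_nt = 0.1641 in²; R_n = min(0.6F_uA_nv, 0.6F_yA_gv) + U_bs·F_u·A_nt = 42.66 kips → 21.3 kips.
Block shear governs: 21.3 kips.

21.3 kips (block shear governs)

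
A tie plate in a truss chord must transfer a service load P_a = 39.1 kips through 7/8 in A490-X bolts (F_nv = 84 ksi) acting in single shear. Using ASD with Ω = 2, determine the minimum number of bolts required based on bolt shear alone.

2 bolts

A_b = π·0.875²/4 = 0.6013 in².
Per-bolt allowable strength R_n/Ω = 84 × 0.6013 × 1 / 2 = 25.26 kips.
n ≥ 39.1 / 25.26 = 1.548 → use 2 bolts.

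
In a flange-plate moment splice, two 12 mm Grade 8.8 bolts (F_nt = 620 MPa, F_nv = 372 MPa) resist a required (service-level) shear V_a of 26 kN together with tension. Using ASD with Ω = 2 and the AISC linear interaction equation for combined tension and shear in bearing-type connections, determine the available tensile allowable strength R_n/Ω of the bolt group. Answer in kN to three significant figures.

A_b = π·12²/4 = 113.1 mm²; f_rv = 26 × 1000 / (2 × 113.1) = 114.9 MPa.
F'_nt = 1.3 F_nt − (Ω F_nt / F_nv) f_rv = 1.3·620 − (2·620/372)·114.9 = 422.8 MPa, capped at F_nt → F'_nt = 422.8 MPa.
R_n = F'_nt · A_b · n = 422.8 × 113.1 × 2 / 1000 = 95.65 kN.
Allowable strength R_n/Ω = 95.65 / 2 = 47.8 kN.

47.8 kN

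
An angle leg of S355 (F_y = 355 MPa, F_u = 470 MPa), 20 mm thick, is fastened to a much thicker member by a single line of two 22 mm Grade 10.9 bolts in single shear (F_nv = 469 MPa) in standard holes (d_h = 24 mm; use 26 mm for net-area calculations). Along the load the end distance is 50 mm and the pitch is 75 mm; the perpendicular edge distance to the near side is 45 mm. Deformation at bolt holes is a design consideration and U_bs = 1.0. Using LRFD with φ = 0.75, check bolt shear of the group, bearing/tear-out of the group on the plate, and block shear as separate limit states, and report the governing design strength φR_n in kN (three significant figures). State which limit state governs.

267 kN (bolt shear governs)

Bolt shear: A_b = π·22²/4 = 380.1 mm²; R_n = 469 × 380.1 × 2 × 1 / 1000 = 356.6 kN → 0.75 × 356.6 = 267 kN.
Bearing: edge l_c = 38, r_n = 428.6 kN; interior l_c = 51, r_n = 496.3 kN; R_n = 428.6 + 1·496.3 = 925 kN → 694 kN.
Block shear: A_gv = 2500, A_nv = 1720, A_nt = 640 mm²; R_n = min(0.6F_uA_nv, 0.6F_yA_gv) + U_bs·F_u·A_nt = 785.8 kN → 589 kN.
Bolt shear governs: 267 kN.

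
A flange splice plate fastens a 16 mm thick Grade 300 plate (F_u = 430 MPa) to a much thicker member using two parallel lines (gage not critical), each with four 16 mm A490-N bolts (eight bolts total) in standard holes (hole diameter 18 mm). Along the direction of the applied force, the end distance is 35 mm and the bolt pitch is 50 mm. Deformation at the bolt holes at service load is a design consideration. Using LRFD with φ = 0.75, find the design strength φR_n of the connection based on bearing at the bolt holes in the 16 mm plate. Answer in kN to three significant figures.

Per bolt r_n = 1.2 l_c t F_u ≤ 2.4 d t F_u; upper limit = 2.4 × 16 × 16 × 430 / 1000 = 264.2 kN.
Edge bolt: l_c = 35 − 18/2 = 26 mm → 1.2 × 26 × 16 × 430 / 1000 = 214.7 → r_n = 214.7 kN.
Interior bolts: l_c = 50 − 18 = 32 mm → 1.2 × 32 × 16 × 430 / 1000 = 264.2 → r_n = 264.2 kN.
R_n = 2 × 214.7 + 6 × 264.2 = 2014 kN.
Design strength φR_n = 0.75 × 2014 = 1510 kN.

1510 kN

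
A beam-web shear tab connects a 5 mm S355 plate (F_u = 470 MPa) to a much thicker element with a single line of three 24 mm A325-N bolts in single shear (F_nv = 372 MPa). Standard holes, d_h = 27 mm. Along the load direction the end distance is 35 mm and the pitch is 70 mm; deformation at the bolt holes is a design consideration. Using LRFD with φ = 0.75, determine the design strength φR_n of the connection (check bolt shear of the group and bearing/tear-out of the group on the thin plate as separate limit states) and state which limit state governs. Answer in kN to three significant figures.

Bolt shear: A_b = π·24²/4 = 452.4 mm²; R_n = 372 × 452.4 × 3 × 1 / 1000 = 504.9 kN → 0.75 × 504.9 = 379 kN.
Bearing (1.2 l_c t F_u ≤ 2.4 d t F_u): upper limit = 2.4·24·5·470 / 1000 = 135.4 kN.
  Edge l_c = 35 − 27/2 = 21.5 → r_n = 60.63 kN; interior l_c = 70 − 27 = 43 → r_n = 121.3 kN.
  R_n,bearing = 1·60.63 + 2·121.3 = 303.2 kN → 0.75 × 303.2 = 227 kN.
Bearing governs: 227 kN.

227 kN (bearing governs)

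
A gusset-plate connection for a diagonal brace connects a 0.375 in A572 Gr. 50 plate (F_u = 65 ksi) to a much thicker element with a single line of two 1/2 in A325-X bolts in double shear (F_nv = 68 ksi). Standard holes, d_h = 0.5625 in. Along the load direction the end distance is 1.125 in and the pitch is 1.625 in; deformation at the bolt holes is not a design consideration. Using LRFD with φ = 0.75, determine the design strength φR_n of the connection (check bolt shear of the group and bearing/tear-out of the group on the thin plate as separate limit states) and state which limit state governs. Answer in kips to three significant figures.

40.1 kips (bolt shear governs)

Bolt shear: A_b = π·0.5²/4 = 0.1963 in²; R_n = 68 × 0.1963 × 2 × 2 = 53.41 kips → 0.75 × 53.41 = 40.1 kips.
Bearing (1.5 l_c t F_u ≤ 3.0 d t F_u): upper limit = 3.0·0.5·0.375·65 = 36.56 kips.
  Edge l_c = 1.125 − 0.5625/2 = 0.8438 → r_n = 30.85 kips; interior l_c = 1.625 − 0.5625 = 1.062 → r_n = 36.56 kips.
  R_n,bearing = 1·30.85 + 1·36.56 = 67.41 kips → 0.75 × 67.41 = 50.6 kips.
Bolt shear governs: 40.1 kips.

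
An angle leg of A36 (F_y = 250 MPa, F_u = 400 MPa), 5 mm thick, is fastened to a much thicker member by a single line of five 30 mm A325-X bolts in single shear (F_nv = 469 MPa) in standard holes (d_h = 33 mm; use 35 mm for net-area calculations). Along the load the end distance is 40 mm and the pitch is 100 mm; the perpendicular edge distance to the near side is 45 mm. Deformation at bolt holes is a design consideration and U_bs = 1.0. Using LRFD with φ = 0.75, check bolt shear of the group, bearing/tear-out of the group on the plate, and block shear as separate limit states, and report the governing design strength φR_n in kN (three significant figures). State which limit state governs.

289 kN (block shear governs)

Bolt shear: A_b = π·30²/4 = 706.9 mm²; R_n = 469 × 706.9 × 5 × 1 / 1000 = 1658 kN → 0.75 × 1658 = 1240 kN.
Bearing: edge l_c = 23.5, r_n = 56.4 kN; interior l_c = 67, r_n = 144 kN; R_n = 56.4 + 4·144 = 632.4 kN → 474 kN.
Block shear: A_gv = 2200, A_nv = 1412, A_nt = 137.5 mm²; R_n = min(0.6F_uA_nv, 0.6F_yA_gv) + U_bs·F_u·A_nt = 385 kN → 289 kN.
Block shear governs: 289 kN.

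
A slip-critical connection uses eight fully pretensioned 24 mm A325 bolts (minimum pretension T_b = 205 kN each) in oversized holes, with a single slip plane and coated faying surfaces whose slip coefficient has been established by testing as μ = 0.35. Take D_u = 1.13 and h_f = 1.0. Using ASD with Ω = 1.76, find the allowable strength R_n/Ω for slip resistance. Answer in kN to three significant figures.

369 kN

R_n = μ · D_u · h_f · T_b · n_s · n_b = 0.35 × 1.13 × 1.0 × 205 × 1 × 8 = 648.6 kN.
Allowable strength R_n/Ω = 648.6 / 1.76 = 369 kN.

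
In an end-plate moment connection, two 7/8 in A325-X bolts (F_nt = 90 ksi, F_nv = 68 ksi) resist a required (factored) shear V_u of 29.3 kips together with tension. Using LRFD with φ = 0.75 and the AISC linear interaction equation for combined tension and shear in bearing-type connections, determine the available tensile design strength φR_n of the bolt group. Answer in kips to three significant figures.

A_b = π·0.875²/4 = 0.6013 in²; f_rv = 29.3 / (2 × 0.6013) = 24.36 ksi.
F'_nt = 1.3 F_nt − (F_nt / φF_nv) f_rv = 1.3·90 − (90/(0.75·68))·24.36 = 74.01 ksi, capped at F_nt → F'_nt = 74.01 ksi.
R_n = F'_nt · A_b · n = 74.01 × 0.6013 × 2 = 89 kips.
Design strength φR_n = 0.75 × 89 = 66.8 kips.

66.8 kips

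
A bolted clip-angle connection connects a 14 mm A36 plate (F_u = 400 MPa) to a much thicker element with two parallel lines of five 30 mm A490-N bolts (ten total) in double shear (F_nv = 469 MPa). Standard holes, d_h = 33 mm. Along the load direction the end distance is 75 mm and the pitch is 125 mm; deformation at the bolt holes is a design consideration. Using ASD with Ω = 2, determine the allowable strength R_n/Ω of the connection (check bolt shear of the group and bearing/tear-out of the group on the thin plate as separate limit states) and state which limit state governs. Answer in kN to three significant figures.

Bolt shear: A_b = π·30²/4 = 706.9 mm²; R_n = 469 × 706.9 × 10 × 2 / 1000 = 6630 kN → 6630 / 2 = 3320 kN.
Bearing (1.2 l_c t F_u ≤ 2.4 d t F_u): upper limit = 2.4·30·14·400 / 1000 = 403.2 kN.
  Edge l_c = 75 − 33/2 = 58.5 → r_n = 393.1 kN; interior l_c = 125 − 33 = 92 → r_n = 403.2 kN.
  R_n,bearing = 2·393.1 + 8·403.2 = 4012 kN → 4012 / 2 = 2010 kN.
Bearing governs: 2010 kN.

2010 kN (bearing governs)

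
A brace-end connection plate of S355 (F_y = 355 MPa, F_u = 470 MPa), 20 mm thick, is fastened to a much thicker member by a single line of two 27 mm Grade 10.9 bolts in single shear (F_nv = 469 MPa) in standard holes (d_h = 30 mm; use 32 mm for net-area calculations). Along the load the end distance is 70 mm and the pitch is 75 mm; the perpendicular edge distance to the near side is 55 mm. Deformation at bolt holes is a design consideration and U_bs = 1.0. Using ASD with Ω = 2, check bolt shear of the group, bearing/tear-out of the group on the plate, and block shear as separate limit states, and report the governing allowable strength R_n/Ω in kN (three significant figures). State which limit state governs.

Bolt shear: A_b = π·27²/4 = 572.6 mm²; R_n = 469 × 572.6 × 2 × 1 / 1000 = 537.1 kN → 537.1 / 2 = 269 kN.
Bearing: edge l_c = 55, r_n = 609.1 kN; interior l_c = 45, r_n = 507.6 kN; R_n = 609.1 + 1·507.6 = 1117 kN → 558 kN.
Block shear: A_gv = 2900, A_nv = 1940, A_nt = 780 mm²; R_n = min(0.6F_uA_nv, 0.6F_yA_gv) + U_bs·F_u·A_nt = 913.7 kN → 457 kN.
Bolt shear governs: 269 kN.

269 kN (bolt shear governs)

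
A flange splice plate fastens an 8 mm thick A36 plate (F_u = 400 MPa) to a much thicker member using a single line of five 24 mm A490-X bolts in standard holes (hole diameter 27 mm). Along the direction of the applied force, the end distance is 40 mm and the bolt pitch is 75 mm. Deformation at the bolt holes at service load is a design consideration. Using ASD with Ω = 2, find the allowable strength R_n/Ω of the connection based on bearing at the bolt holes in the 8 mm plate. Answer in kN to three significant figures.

Per bolt r_n = 1.2 l_c t F_u ≤ 2.4 d t F_u; upper limit = 2.4 × 24 × 8 × 400 / 1000 = 184.3 kN.
Edge bolt: l_c = 40 − 27/2 = 26.5 mm → 1.2 × 26.5 × 8 × 400 / 1000 = 101.8 → r_n = 101.8 kN.
Interior bolts: l_c = 75 − 27 = 48 mm → 1.2 × 48 × 8 × 400 / 1000 = 184.3 → r_n = 184.3 kN.
R_n = 1 × 101.8 + 4 × 184.3 = 839 kN.
Allowable strength R_n/Ω = 839 / 2 = 420 kN.

420 kN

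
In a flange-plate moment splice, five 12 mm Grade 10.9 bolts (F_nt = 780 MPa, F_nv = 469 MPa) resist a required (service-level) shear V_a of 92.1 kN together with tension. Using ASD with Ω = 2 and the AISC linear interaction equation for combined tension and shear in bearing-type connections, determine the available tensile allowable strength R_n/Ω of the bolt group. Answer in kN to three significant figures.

A_b = π·12²/4 = 113.1 mm²; f_rv = 92.1 × 1000 / (5 × 113.1) = 162.9 MPa.
F'_nt = 1.3 F_nt − (Ω F_nt / F_nv) f_rv = 1.3·780 − (2·780/469)·162.9 = 472.3 MPa, capped at F_nt → F'_nt = 472.3 MPa.
R_n = F'_nt · A_b · n = 472.3 × 113.1 × 5 / 1000 = 267.1 kN.
Allowable strength R_n/Ω = 267.1 / 2 = 134 kN.

134 kN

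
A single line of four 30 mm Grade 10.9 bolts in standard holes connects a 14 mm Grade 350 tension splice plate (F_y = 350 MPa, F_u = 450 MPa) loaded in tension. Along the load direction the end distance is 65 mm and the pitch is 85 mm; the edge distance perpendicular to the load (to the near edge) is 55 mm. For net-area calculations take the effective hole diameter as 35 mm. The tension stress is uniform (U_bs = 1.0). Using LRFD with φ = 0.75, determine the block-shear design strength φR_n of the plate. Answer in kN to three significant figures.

Shear plane L_v = 65 + 3·85 = 320 mm; A_gv = 320 × 14 = 4480 mm².
A_nv = (320 − 3.5·35) × 14 = 2765 mm².
A_nt = (55 − 0.5·35) × 14 = 525 mm².
0.6 F_u A_nv = 746.6 kN; 0.6 F_y A_gv = 940.8 kN → shear rupture governs the shear term.
R_n = 746.6 + 1.0 × 450 × 525 / 1000 = 982.8 kN.
Design strength φR_n = 0.75 × 982.8 = 737 kN.

737 kN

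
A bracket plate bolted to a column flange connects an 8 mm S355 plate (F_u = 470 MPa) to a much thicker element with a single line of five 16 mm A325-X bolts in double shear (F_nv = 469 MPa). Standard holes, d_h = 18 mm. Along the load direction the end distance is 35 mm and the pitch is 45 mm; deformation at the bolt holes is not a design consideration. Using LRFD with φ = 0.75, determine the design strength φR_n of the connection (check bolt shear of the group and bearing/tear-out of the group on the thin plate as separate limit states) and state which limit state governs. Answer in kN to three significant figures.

567 kN (bearing governs)

Bolt shear: A_b = π·16²/4 = 201.1 mm²; R_n = 469 × 201.1 × 5 × 2 / 1000 = 943 kN → 0.75 × 943 = 707 kN.
Bearing (1.5 l_c t F_u ≤ 3.0 d t F_u): upper limit = 3.0·16·8·470 / 1000 = 180.5 kN.
  Edge l_c = 35 − 18/2 = 26 → r_n = 146.6 kN; interior l_c = 45 − 18 = 27 → r_n = 152.3 kN.
  R_n,bearing = 1·146.6 + 4·152.3 = 755.8 kN → 0.75 × 755.8 = 567 kN.
Bearing governs: 567 kN.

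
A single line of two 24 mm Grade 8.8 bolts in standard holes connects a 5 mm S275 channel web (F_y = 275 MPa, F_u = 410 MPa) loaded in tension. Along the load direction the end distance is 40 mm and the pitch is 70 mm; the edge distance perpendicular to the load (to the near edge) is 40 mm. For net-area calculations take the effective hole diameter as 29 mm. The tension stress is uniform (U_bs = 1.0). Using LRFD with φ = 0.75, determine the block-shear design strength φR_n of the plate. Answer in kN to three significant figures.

Shear plane L_v = 40 + 1·70 = 110 mm; A_gv = 110 × 5 = 550 mm².
A_nv = (110 − 1.5·29) × 5 = 332.5 mm².
A_nt = (40 − 0.5·29) × 5 = 127.5 mm².
0.6 F_u A_nv = 81.8 kN; 0.6 F_y A_gv = 90.75 kN → shear rupture governs the shear term.
R_n = 81.8 + 1.0 × 410 × 127.5 / 1000 = 134.1 kN.
Design strength φR_n = 0.75 × 134.1 = 101 kN.

101 kN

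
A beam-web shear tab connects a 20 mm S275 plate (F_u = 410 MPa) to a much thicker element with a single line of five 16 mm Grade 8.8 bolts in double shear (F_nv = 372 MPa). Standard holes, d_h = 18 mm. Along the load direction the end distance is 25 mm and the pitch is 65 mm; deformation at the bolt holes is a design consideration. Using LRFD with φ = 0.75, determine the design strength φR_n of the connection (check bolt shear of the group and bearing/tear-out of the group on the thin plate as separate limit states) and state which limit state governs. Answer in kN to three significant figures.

Bolt shear: A_b = π·16²/4 = 201.1 mm²; R_n = 372 × 201.1 × 5 × 2 / 1000 = 748 kN → 0.75 × 748 = 561 kN.
Bearing (1.2 l_c t F_u ≤ 2.4 d t F_u): upper limit = 2.4·16·20·410 / 1000 = 314.9 kN.
  Edge l_c = 25 − 18/2 = 16 → r_n = 157.4 kN; interior l_c = 65 − 18 = 47 → r_n = 314.9 kN.
  R_n,bearing = 1·157.4 + 4·314.9 = 1417 kN → 0.75 × 1417 = 1060 kN.
Bolt shear governs: 561 kN.

561 kN (bolt shear governs)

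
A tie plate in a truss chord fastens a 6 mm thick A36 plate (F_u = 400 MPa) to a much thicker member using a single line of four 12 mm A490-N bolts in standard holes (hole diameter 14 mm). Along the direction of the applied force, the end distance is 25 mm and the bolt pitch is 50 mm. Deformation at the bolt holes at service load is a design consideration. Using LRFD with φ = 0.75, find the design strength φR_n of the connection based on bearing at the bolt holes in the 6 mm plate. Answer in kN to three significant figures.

Per bolt r_n = 1.2 l_c t F_u ≤ 2.4 d t F_u; upper limit = 2.4 × 12 × 6 × 400 / 1000 = 69.12 kN.
Edge bolt: l_c = 25 − 14/2 = 18 mm → 1.2 × 18 × 6 × 400 / 1000 = 51.84 → r_n = 51.84 kN.
Interior bolts: l_c = 50 − 14 = 36 mm → 1.2 × 36 × 6 × 400 / 1000 = 103.7 → r_n = 69.12 kN.
R_n = 1 × 51.84 + 3 × 69.12 = 259.2 kN.
Design strength φR_n = 0.75 × 259.2 = 194 kN.

194 kN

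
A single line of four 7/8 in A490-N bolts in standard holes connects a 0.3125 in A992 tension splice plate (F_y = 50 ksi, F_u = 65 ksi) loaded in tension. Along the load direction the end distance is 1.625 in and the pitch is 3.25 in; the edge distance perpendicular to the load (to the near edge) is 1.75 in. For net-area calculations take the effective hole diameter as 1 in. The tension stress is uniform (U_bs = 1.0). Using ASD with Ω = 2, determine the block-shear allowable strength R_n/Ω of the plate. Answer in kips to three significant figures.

60.7 kips

Shear plane L_v = 1.625 + 3·3.25 = 11.38 in; A_gv = 11.38 × 0.3125 = 3.555 in².
A_nv = (11.38 − 3.5·1) × 0.3125 = 2.461 in².
A_nt = (1.75 − 0.5·1) × 0.3125 = 0.3906 in².
0.6 F_u A_nv = 95.98 kips; 0.6 F_y A_gv = 106.6 kips → shear rupture governs the shear term.
R_n = 95.98 + 1.0 × 65 × 0.3906 = 121.4 kips.
Allowable strength R_n/Ω = 121.4 / 2 = 60.7 kips.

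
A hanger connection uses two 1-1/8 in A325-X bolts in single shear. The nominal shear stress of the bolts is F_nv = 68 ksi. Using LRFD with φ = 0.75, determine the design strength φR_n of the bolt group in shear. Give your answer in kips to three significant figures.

A_b = π × 1.125² / 4 = 0.994 in².
R_n = F_nv · A_b · n · n_s = 68 × 0.994 × 2 × 1 = 135.2 kips.
Design strength φR_n = 0.75 × 135.2 = 101 kips.

101 kips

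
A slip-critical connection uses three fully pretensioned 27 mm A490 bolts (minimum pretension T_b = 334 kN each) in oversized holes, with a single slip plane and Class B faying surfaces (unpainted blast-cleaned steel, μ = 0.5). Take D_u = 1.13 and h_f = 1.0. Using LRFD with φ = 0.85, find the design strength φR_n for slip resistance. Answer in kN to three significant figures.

R_n = μ · D_u · h_f · T_b · n_s · n_b = 0.5 × 1.13 × 1.0 × 334 × 1 × 3 = 566.1 kN.
Design strength φR_n = 0.85 × 566.1 = 481 kN.

481 kN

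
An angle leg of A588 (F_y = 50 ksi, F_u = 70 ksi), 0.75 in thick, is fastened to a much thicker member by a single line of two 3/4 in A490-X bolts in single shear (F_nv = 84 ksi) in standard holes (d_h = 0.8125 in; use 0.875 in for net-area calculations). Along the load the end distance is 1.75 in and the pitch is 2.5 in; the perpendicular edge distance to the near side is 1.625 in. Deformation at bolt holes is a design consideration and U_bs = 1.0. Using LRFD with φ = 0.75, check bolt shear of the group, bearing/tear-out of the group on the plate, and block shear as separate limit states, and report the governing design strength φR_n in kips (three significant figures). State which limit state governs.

55.7 kips (bolt shear governs)

Bolt shear: A_b = π·0.75²/4 = 0.4418 in²; R_n = 84 × 0.4418 × 2 × 1 = 74.22 kips → 0.75 × 74.22 = 55.7 kips.
Bearing: edge l_c = 1.344, r_n = 84.66 kips; interior l_c = 1.688, r_n = 94.5 kips; R_n = 84.66 + 1·94.5 = 179.2 kips → 134 kips.
Block shear: A_gv = 3.188, A_nv = 2.203, A_nt = 0.8906 in²; R_n = min(0.6F_uA_nv, 0.6F_yA_gv) + U_bs·F_u·A_nt = 154.9 kips → 116 kips.
Bolt shear governs: 55.7 kips.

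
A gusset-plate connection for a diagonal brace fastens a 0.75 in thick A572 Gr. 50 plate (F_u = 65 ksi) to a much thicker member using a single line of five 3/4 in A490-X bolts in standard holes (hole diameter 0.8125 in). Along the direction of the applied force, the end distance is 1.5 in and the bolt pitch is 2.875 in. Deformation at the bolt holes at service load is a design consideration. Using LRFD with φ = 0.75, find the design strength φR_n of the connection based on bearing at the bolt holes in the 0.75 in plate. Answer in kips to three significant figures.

Per bolt r_n = 1.2 l_c t F_u ≤ 2.4 d t F_u; upper limit = 2.4 × 0.75 × 0.75 × 65 = 87.75 kips.
Edge bolt: l_c = 1.5 − 0.8125/2 = 1.094 in → 1.2 × 1.094 × 0.75 × 65 = 63.98 → r_n = 63.98 kips.
Interior bolts: l_c = 2.875 − 0.8125 = 2.062 in → 1.2 × 2.062 × 0.75 × 65 = 120.7 → r_n = 87.75 kips.
R_n = 1 × 63.98 + 4 × 87.75 = 415 kips.
Design strength φR_n = 0.75 × 415 = 311 kips.

311 kips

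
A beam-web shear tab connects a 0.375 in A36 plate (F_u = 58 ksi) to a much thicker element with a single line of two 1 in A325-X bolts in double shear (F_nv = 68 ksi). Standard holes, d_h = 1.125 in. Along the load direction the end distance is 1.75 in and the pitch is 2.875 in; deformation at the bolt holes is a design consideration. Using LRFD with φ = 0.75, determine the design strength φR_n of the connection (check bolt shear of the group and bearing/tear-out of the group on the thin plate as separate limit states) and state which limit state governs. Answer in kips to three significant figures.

Bolt shear: A_b = π·1²/4 = 0.7854 in²; R_n = 68 × 0.7854 × 2 × 2 = 213.6 kips → 0.75 × 213.6 = 160 kips.
Bearing (1.2 l_c t F_u ≤ 2.4 d t F_u): upper limit = 2.4·1·0.375·58 = 52.2 kips.
  Edge l_c = 1.75 − 1.125/2 = 1.188 → r_n = 30.99 kips; interior l_c = 2.875 − 1.125 = 1.75 → r_n = 45.68 kips.
  R_n,bearing = 1·30.99 + 1·45.68 = 76.67 kips → 0.75 × 76.67 = 57.5 kips.
Bearing governs: 57.5 kips.

57.5 kips (bearing governs)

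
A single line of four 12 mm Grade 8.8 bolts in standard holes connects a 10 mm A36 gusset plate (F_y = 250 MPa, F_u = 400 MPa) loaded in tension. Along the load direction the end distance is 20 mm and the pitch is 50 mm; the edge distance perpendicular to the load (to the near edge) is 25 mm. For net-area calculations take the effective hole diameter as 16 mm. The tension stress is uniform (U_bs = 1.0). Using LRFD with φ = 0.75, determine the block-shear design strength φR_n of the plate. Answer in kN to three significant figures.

242 kN

Shear plane L_v = 20 + 3·50 = 170 mm; A_gv = 170 × 10 = 1700 mm².
A_nv = (170 − 3.5·16) × 10 = 1140 mm².
A_nt = (25 − 0.5·16) × 10 = 170 mm².
0.6 F_u A_nv = 273.6 kN; 0.6 F_y A_gv = 255 kN → shear yielding governs the shear term.
R_n = 255 + 1.0 × 400 × 170 / 1000 = 323 kN.
Design strength φR_n = 0.75 × 323 = 242 kN.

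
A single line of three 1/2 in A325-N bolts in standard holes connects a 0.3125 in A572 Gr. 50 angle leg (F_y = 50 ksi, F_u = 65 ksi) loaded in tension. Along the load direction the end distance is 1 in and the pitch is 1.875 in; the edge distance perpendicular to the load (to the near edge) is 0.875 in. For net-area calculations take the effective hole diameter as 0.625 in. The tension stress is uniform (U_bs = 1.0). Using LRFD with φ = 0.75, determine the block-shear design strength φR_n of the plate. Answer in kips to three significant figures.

37.7 kips

Shear plane L_v = 1 + 2·1.875 = 4.75 in; A_gv = 4.75 × 0.3125 = 1.484 in².
A_nv = (4.75 − 2.5·0.625) × 0.3125 = 0.9961 in².
A_nt = (0.875 − 0.5·0.625) × 0.3125 = 0.1758 in².
0.6 F_u A_nv = 38.85 kips; 0.6 F_y A_gv = 44.53 kips → shear rupture governs the shear term.
R_n = 38.85 + 1.0 × 65 × 0.1758 = 50.27 kips.
Design strength φR_n = 0.75 × 50.27 = 37.7 kips.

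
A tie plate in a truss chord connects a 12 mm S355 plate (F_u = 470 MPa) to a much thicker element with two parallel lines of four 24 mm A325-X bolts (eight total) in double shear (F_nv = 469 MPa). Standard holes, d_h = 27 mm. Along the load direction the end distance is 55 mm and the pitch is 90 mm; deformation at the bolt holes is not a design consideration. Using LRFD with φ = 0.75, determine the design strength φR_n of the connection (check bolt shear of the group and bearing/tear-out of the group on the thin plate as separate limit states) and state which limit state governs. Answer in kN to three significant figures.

2350 kN (bearing governs)

Bolt shear: A_b = π·24²/4 = 452.4 mm²; R_n = 469 × 452.4 × 8 × 2 / 1000 = 3395 kN → 0.75 × 3395 = 2550 kN.
Bearing (1.5 l_c t F_u ≤ 3.0 d t F_u): upper limit = 3.0·24·12·470 / 1000 = 406.1 kN.
  Edge l_c = 55 − 27/2 = 41.5 → r_n = 351.1 kN; interior l_c = 90 − 27 = 63 → r_n = 406.1 kN.
  R_n,bearing = 2·351.1 + 6·406.1 = 3139 kN → 0.75 × 3139 = 2350 kN.
Bearing governs: 2350 kN.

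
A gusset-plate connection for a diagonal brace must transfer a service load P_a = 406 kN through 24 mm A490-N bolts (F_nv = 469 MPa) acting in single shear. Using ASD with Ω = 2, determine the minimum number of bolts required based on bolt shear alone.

4 bolts

A_b = π·24²/4 = 452.4 mm².
Per-bolt allowable strength R_n/Ω = 469 × 452.4 × 1 / 1000 / 2 = 106.1 kN.
n ≥ 406 / 106.1 = 3.827 → use 4 bolts.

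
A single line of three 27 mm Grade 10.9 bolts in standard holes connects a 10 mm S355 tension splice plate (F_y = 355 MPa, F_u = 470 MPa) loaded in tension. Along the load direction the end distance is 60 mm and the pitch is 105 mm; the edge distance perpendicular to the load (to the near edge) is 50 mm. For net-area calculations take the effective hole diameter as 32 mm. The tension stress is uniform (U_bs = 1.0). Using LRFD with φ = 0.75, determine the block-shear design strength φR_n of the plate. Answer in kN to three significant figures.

Shear plane L_v = 60 + 2·105 = 270 mm; A_gv = 270 × 10 = 2700 mm².
A_nv = (270 − 2.5·32) × 10 = 1900 mm².
A_nt = (50 − 0.5·32) × 10 = 340 mm².
0.6 F_u A_nv = 535.8 kN; 0.6 F_y A_gv = 575.1 kN → shear rupture governs the shear term.
R_n = 535.8 + 1.0 × 470 × 340 / 1000 = 695.6 kN.
Design strength φR_n = 0.75 × 695.6 = 522 kN.

522 kN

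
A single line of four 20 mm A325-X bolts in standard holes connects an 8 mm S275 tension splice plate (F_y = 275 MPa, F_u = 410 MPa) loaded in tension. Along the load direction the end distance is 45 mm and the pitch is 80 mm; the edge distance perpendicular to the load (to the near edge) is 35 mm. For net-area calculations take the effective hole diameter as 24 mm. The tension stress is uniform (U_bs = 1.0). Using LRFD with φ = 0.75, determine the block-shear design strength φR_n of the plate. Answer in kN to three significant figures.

Shear plane L_v = 45 + 3·80 = 285 mm; A_gv = 285 × 8 = 2280 mm².
A_nv = (285 − 3.5·24) × 8 = 1608 mm².
A_nt = (35 − 0.5·24) × 8 = 184 mm².
0.6 F_u A_nv = 395.6 kN; 0.6 F_y A_gv = 376.2 kN → shear yielding governs the shear term.
R_n = 376.2 + 1.0 × 410 × 184 / 1000 = 451.6 kN.
Design strength φR_n = 0.75 × 451.6 = 339 kN.

339 kN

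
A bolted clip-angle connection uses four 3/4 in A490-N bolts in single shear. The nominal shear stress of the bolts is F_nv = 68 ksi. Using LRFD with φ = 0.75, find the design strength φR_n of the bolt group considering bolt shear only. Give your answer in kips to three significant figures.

90.1 kips

A_b = π × 0.75² / 4 = 0.4418 in².
R_n = F_nv · A_b · n · n_s = 68 × 0.4418 × 4 × 1 = 120.2 kips.
Design strength φR_n = 0.75 × 120.2 = 90.1 kips.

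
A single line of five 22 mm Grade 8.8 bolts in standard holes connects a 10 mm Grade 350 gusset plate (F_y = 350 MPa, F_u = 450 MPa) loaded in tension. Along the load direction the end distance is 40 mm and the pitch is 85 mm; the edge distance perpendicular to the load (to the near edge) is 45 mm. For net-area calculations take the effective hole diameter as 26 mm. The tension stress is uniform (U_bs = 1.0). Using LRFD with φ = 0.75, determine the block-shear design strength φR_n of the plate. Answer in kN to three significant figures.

641 kN

Shear plane L_v = 40 + 4·85 = 380 mm; A_gv = 380 × 10 = 3800 mm².
A_nv = (380 − 4.5·26) × 10 = 2630 mm².
A_nt = (45 − 0.5·26) × 10 = 320 mm².
0.6 F_u A_nv = 710.1 kN; 0.6 F_y A_gv = 798 kN → shear rupture governs the shear term.
R_n = 710.1 + 1.0 × 450 × 320 / 1000 = 854.1 kN.
Design strength φR_n = 0.75 × 854.1 = 641 kN.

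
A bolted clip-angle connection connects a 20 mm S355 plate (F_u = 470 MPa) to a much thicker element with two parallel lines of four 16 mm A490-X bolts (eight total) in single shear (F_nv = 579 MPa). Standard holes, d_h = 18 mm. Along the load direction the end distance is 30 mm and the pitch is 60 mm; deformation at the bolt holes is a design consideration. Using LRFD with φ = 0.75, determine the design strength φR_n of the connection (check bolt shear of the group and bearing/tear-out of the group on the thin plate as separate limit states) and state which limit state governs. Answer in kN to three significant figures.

Bolt shear: A_b = π·16²/4 = 201.1 mm²; R_n = 579 × 201.1 × 8 × 1 / 1000 = 931.3 kN → 0.75 × 931.3 = 698 kN.
Bearing (1.2 l_c t F_u ≤ 2.4 d t F_u): upper limit = 2.4·16·20·470 / 1000 = 361 kN.
  Edge l_c = 30 − 18/2 = 21 → r_n = 236.9 kN; interior l_c = 60 − 18 = 42 → r_n = 361 kN.
  R_n,bearing = 2·236.9 + 6·361 = 2640 kN → 0.75 × 2640 = 1980 kN.
Bolt shear governs: 698 kN.

698 kN (bolt shear governs)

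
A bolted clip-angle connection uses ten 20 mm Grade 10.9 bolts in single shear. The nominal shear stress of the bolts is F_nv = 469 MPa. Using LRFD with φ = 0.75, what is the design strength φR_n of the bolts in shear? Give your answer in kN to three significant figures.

A_b = π × 20² / 4 = 314.2 mm².
R_n = F_nv · A_b · n · n_s = 469 × 314.2 × 10 × 1 / 1000 = 1473 kN.
Design strength φR_n = 0.75 × 1473 = 1110 kN.

1110 kN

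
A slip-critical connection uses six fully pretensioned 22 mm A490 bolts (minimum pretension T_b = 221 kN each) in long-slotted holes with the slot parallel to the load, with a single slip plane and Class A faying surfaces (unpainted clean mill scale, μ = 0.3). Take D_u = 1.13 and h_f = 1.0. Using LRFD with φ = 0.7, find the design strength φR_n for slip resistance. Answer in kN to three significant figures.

315 kN

R_n = μ · D_u · h_f · T_b · n_s · n_b = 0.3 × 1.13 × 1.0 × 221 × 1 × 6 = 449.5 kN.
Design strength φR_n = 0.7 × 449.5 = 315 kN.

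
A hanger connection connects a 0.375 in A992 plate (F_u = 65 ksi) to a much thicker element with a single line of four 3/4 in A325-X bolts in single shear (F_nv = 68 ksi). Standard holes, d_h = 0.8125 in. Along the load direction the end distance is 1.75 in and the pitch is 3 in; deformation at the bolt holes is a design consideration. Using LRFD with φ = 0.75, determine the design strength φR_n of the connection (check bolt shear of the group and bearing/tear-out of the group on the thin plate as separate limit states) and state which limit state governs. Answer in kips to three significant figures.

90.1 kips (bolt shear governs)

Bolt shear: A_b = π·0.75²/4 = 0.4418 in²; R_n = 68 × 0.4418 × 4 × 1 = 120.2 kips → 0.75 × 120.2 = 90.1 kips.
Bearing (1.2 l_c t F_u ≤ 2.4 d t F_u): upper limit = 2.4·0.75·0.375·65 = 43.87 kips.
  Edge l_c = 1.75 − 0.8125/2 = 1.344 → r_n = 39.3 kips; interior l_c = 3 − 0.8125 = 2.188 → r_n = 43.87 kips.
  R_n,bearing = 1·39.3 + 3·43.87 = 170.9 kips → 0.75 × 170.9 = 128 kips.
Bolt shear governs: 90.1 kips.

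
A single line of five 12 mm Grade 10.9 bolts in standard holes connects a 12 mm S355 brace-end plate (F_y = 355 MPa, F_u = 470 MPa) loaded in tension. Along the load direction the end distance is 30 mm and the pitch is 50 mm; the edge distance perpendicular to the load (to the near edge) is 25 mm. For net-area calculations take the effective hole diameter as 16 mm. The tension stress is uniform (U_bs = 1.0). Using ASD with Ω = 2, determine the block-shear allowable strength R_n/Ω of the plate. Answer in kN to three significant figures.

315 kN

Shear plane L_v = 30 + 4·50 = 230 mm; A_gv = 230 × 12 = 2760 mm².
A_nv = (230 − 4.5·16) × 12 = 1896 mm².
A_nt = (25 − 0.5·16) × 12 = 204 mm².
0.6 F_u A_nv = 534.7 kN; 0.6 F_y A_gv = 587.9 kN → shear rupture governs the shear term.
R_n = 534.7 + 1.0 × 470 × 204 / 1000 = 630.6 kN.
Allowable strength R_n/Ω = 630.6 / 2 = 315 kN.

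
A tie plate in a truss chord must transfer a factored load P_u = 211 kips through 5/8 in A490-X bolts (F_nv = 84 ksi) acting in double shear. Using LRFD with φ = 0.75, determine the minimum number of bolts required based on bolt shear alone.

A_b = π·0.625²/4 = 0.3068 in².
Per-bolt design strength φR_n = 0.75 × 84 × 0.3068 × 2 = 38.66 kips.
n ≥ 211 / 38.66 = 5.458 → use 6 bolts.

6 bolts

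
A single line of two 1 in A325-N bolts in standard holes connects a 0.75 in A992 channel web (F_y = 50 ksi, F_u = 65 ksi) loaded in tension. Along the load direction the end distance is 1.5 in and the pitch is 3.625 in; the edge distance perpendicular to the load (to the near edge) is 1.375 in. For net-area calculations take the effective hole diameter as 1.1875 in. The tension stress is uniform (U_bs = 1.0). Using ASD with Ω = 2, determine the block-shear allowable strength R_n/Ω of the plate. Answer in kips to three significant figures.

67.9 kips

Shear plane L_v = 1.5 + 1·3.625 = 5.125 in; A_gv = 5.125 × 0.75 = 3.844 in².
A_nv = (5.125 − 1.5·1.1875) × 0.75 = 2.508 in².
A_nt = (1.375 − 0.5·1.1875) × 0.75 = 0.5859 in².
0.6 F_u A_nv = 97.8 kips; 0.6 F_y A_gv = 115.3 kips → shear rupture governs the shear term.
R_n = 97.8 + 1.0 × 65 × 0.5859 = 135.9 kips.
Allowable strength R_n/Ω = 135.9 / 2 = 67.9 kips.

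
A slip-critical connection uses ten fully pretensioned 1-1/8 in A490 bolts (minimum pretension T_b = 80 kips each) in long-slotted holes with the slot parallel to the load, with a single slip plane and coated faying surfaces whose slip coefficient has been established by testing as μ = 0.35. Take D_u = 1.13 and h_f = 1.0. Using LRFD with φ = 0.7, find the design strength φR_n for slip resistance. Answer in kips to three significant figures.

R_n = μ · D_u · h_f · T_b · n_s · n_b = 0.35 × 1.13 × 1.0 × 80 × 1 × 10 = 316.4 kips.
Design strength φR_n = 0.7 × 316.4 = 221 kips.

221 kips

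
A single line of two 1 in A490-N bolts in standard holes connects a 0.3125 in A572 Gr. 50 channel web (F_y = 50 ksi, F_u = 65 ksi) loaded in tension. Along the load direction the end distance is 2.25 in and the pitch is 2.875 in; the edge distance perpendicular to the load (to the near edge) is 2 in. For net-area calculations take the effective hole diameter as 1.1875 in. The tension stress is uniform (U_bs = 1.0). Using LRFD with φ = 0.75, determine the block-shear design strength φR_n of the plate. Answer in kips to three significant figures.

52 kips

Shear plane L_v = 2.25 + 1·2.875 = 5.125 in; A_gv = 5.125 × 0.3125 = 1.602 in².
A_nv = (5.125 − 1.5·1.1875) × 0.3125 = 1.045 in².
A_nt = (2 − 0.5·1.1875) × 0.3125 = 0.4395 in².
0.6 F_u A_nv = 40.75 kips; 0.6 F_y A_gv = 48.05 kips → shear rupture governs the shear term.
R_n = 40.75 + 1.0 × 65 × 0.4395 = 69.32 kips.
Design strength φR_n = 0.75 × 69.32 = 52 kips.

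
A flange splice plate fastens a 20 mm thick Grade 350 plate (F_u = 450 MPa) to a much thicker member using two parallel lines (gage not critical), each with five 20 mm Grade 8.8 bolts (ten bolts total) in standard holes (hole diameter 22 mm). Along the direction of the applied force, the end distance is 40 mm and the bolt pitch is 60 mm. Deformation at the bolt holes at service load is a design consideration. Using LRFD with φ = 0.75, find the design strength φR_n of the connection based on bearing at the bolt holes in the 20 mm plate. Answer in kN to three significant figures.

2930 kN

Per bolt r_n = 1.2 l_c t F_u ≤ 2.4 d t F_u; upper limit = 2.4 × 20 × 20 × 450 / 1000 = 432 kN.
Edge bolt: l_c = 40 − 22/2 = 29 mm → 1.2 × 29 × 20 × 450 / 1000 = 313.2 → r_n = 313.2 kN.
Interior bolts: l_c = 60 − 22 = 38 mm → 1.2 × 38 × 20 × 450 / 1000 = 410.4 → r_n = 410.4 kN.
R_n = 2 × 313.2 + 8 × 410.4 = 3910 kN.
Design strength φR_n = 0.75 × 3910 = 2930 kN.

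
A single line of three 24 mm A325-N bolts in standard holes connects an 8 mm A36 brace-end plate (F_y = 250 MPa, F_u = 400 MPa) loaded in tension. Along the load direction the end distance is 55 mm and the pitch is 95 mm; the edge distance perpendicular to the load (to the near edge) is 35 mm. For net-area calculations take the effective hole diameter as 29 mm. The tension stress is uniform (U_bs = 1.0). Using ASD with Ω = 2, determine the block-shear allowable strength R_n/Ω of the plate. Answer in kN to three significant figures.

180 kN

Shear plane L_v = 55 + 2·95 = 245 mm; A_gv = 245 × 8 = 1960 mm².
A_nv = (245 − 2.5·29) × 8 = 1380 mm².
A_nt = (35 − 0.5·29) × 8 = 164 mm².
0.6 F_u A_nv = 331.2 kN; 0.6 F_y A_gv = 294 kN → shear yielding governs the shear term.
R_n = 294 + 1.0 × 400 × 164 / 1000 = 359.6 kN.
Allowable strength R_n/Ω = 359.6 / 2 = 180 kN.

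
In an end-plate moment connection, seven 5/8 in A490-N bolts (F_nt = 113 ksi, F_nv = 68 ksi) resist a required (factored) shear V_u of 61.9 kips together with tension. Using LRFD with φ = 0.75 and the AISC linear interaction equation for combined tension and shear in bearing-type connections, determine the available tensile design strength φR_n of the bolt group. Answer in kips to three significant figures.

A_b = π·0.625²/4 = 0.3068 in²; f_rv = 61.9 / (7 × 0.3068) = 28.82 ksi.
F'_nt = 1.3 F_nt − (F_nt / φF_nv) f_rv = 1.3·113 − (113/(0.75·68))·28.82 = 83.04 ksi, capped at F_nt → F'_nt = 83.04 ksi.
R_n = F'_nt · A_b · n = 83.04 × 0.3068 × 7 = 178.3 kips.
Design strength φR_n = 0.75 × 178.3 = 134 kips.

134 kips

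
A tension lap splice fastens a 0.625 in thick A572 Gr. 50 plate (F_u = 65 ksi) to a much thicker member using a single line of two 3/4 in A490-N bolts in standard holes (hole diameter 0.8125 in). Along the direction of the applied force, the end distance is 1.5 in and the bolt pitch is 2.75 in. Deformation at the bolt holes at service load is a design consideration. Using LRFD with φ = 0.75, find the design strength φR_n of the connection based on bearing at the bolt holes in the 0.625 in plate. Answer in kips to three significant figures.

Per bolt r_n = 1.2 l_c t F_u ≤ 2.4 d t F_u; upper limit = 2.4 × 0.75 × 0.625 × 65 = 73.12 kips.
Edge bolt: l_c = 1.5 − 0.8125/2 = 1.094 in → 1.2 × 1.094 × 0.625 × 65 = 53.32 → r_n = 53.32 kips.
Interior bolts: l_c = 2.75 − 0.8125 = 1.938 in → 1.2 × 1.938 × 0.625 × 65 = 94.45 → r_n = 73.12 kips.
R_n = 1 × 53.32 + 1 × 73.12 = 126.4 kips.
Design strength φR_n = 0.75 × 126.4 = 94.8 kips.

94.8 kips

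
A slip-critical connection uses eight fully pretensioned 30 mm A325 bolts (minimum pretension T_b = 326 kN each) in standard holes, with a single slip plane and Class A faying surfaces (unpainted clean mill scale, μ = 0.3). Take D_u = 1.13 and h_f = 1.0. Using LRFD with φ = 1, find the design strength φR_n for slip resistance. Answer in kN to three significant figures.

R_n = μ · D_u · h_f · T_b · n_s · n_b = 0.3 × 1.13 × 1.0 × 326 × 1 × 8 = 884.1 kN.
Design strength φR_n = 1 × 884.1 = 884 kN.

884 kN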